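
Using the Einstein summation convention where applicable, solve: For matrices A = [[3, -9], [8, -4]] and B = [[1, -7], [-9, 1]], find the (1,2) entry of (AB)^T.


(AB)^T_{ij} = (AB)_{ji} = sum_k A_{jk} B_{ki}.
For i=1, j=2 we need (AB)_{21}:
A_{21} * B_{11} = 8 * 1 = 8
A_{22} * B_{21} = -4 * -9 = 36
Sum = 8 + 36 = 44

44


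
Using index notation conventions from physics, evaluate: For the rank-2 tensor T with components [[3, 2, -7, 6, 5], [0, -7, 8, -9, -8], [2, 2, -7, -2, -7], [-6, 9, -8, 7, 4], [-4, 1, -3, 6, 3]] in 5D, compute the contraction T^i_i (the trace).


The contraction (trace) of a rank-2 tensor is the sum of its diagonal elements.
Diagonal entries: A[1,1] = 3, A[2,2] = -7, A[3,3] = -7, A[4,4] = 7, A[5,5] = 3
Tr(A) = 3 + -7 + -7 + 7 + 3 = -1

-1


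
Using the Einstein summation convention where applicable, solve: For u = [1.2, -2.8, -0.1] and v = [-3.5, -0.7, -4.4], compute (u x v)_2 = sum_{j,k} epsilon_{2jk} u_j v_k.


(u x v)_2 = sum_{j,k} epsilon_{2jk} u_j v_k. Only permutations of (1,2,3) contribute; the two non-zero terms are:
eps_{213} u_1 v_3 = -1 * 1.2 * -4.4 = 5.28
eps_{231} u_3 v_1 = 1 * -0.1 * -3.5 = 0.35
(u x v)_2 = 5.63

5.63


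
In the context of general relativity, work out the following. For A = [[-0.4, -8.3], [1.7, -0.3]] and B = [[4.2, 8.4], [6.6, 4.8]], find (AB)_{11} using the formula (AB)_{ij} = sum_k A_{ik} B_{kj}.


(AB)_{ij} = sum_k A_{ik} B_{kj}.
For i=1, j=1:
A_{11} * B_{11} = -0.4 * 4.2 = -1.68
A_{12} * B_{21} = -8.3 * 6.6 = -54.78
Sum = -1.68 + -54.78 = -56.46

-56.46


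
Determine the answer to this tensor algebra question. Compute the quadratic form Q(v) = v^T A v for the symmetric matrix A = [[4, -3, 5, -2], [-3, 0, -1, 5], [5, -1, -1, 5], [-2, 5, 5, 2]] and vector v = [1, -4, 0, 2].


First compute Av:
(Av)_1 = 4*1 + -3*-4 + 5*0 + -2*2 = 12
(Av)_2 = -3*1 + 0*-4 + -1*0 + 5*2 = 7
(Av)_3 = 5*1 + -1*-4 + -1*0 + 5*2 = 19
(Av)_4 = -2*1 + 5*-4 + 5*0 + 2*2 = -18
Av = [12, 7, 19, -18]
Then v^T (Av) = 1*12 + -4*7 + 0*19 + 2*-18
= 12 + -28 + 0 + -36 = -52

-52


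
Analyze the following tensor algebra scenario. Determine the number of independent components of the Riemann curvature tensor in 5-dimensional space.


The Riemann tensor in d dimensions has d^2(d^2 - 1)/12 independent components.
d = 5, so d^2 = 25
d^2 - 1 = 24
d^2(d^2 - 1) = 25 * 24 = 600
Divide by 12: 600 / 12 = 50

50


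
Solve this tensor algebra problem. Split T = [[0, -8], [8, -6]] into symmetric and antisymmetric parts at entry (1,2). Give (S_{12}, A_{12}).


T_{12} = -8
T_{21} = 8
S_{12} = (-8 + 8)/2 = 0/2 = 0
A_{12} = (-8 - 8)/2 = -16/2 = -8
Check: S + A = 0 + -8 = -8 = T_{12}.

(0, -8)


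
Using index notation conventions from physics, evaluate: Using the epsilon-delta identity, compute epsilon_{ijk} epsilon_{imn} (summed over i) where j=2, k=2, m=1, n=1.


Using the identity: epsilon_{ijk} epsilon_{imn} = delta_{jm} delta_{kn} - delta_{jn} delta_{km}.
delta_{21} = 0
delta_{21} = 0
delta_{21} = 0
delta_{21} = 0
Result = 0 * 0 - 0 * 0 = 0 - 0 = 0

0


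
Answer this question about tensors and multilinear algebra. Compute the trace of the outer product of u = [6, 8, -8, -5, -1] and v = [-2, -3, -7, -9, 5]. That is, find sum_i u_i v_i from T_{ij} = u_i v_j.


The outer product gives T_{ij} = u_i v_j.
The trace (contraction) is Tr(T) = sum_i T_{ii} = sum_i u_i v_i.
Diagonal entries:
T_{11} = u_1 * v_1 = 6 * -2 = -12
T_{22} = u_2 * v_2 = 8 * -3 = -24
T_{33} = u_3 * v_3 = -8 * -7 = 56
T_{44} = u_4 * v_4 = -5 * -9 = 45
T_{55} = u_5 * v_5 = -1 * 5 = -5
Tr(T) = -12 + -24 + 56 + 45 + -5 = 60

60


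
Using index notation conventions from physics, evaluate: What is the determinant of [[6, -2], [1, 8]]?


For a 2x2 matrix [[a, b], [c, d]], det = a*d - b*c.
a = 6, b = -2, c = 1, d = 8
a*d = 6 * 8 = 48
b*c = -2 * 1 = -2
det = 48 - -2 = 50

50


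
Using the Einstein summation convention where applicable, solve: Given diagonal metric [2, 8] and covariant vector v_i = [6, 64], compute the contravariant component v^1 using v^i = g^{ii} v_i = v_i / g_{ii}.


To raise an index with a diagonal metric: v^i = v_i / g_{ii}.
For index 1: v_1 = 6, g_{11} = 2
v^1 = 6 / 2 = 3

3


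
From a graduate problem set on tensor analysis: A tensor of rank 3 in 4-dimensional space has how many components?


The number of components of a rank-r tensor in d dimensions is d^r.
Here d = 4 and r = 3.
4^3 = 64

64


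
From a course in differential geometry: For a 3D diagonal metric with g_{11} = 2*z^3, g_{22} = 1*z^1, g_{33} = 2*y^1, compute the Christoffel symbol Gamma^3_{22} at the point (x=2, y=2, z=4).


For a diagonal metric, Gamma^k_{ij} = (1/2) g^{kk} (dg_{ik}/dx_j + dg_{jk}/dx_i - dg_{ij}/dx_k).
The metric is diagonal, so g_{ab} = 0 for a != b.
At the given point: g_{11} = 128, g_{22} = 4, g_{33} = 4
g^{33} = 1/4
dg_{23}/dx_2 = 0 (off-diagonal)
dg_{23}/dx_2 = 0 (off-diagonal)
dg_{22}/dx_3 = dg_{22}/dx_3 = 1
Numerator = 0 + 0 - 1 = -1
Gamma^3_{22} = -1 / (2 * 4) = -1/8

-1/8


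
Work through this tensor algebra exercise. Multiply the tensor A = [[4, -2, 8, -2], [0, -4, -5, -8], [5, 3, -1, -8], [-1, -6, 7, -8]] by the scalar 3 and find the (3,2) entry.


Scalar multiplication: (cA)_{ij} = c * A_{ij}.
c = 3
A_{32} = 3
(cA)_{32} = 3 * 3 = 9

9


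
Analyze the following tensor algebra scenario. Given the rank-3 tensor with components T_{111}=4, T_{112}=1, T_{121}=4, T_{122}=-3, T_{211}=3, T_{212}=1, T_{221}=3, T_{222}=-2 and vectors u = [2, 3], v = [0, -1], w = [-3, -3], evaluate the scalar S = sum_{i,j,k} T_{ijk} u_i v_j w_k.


S = sum over i,j,k of T_{ijk} u_i v_j w_k. Expanding all 8 terms:
T_{111}*u_1*v_1*w_1 = 4*2*0*-3 = 0  (running total: 0)
T_{112}*u_1*v_1*w_2 = 1*2*0*-3 = 0  (running total: 0)
T_{121}*u_1*v_2*w_1 = 4*2*-1*-3 = 24  (running total: 24)
T_{122}*u_1*v_2*w_2 = -3*2*-1*-3 = -18  (running total: 6)
T_{211}*u_2*v_1*w_1 = 3*3*0*-3 = 0  (running total: 6)
T_{212}*u_2*v_1*w_2 = 1*3*0*-3 = 0  (running total: 6)
T_{221}*u_2*v_2*w_1 = 3*3*-1*-3 = 27  (running total: 33)
T_{222}*u_2*v_2*w_2 = -2*3*-1*-3 = -18  (running total: 15)
S = 15

15


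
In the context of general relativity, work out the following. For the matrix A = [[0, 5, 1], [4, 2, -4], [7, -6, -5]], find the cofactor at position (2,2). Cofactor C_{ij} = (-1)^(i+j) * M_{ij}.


To find cofactor C_{22}, delete row 2 and column 2.
The resulting 2x2 submatrix is: [[0, 1], [7, -5]]
Minor M_{22} = 0*-5 - 1*7
  = 0 - 7 = -7
Sign = (-1)^(2+2) = (-1)^4 = 1
Cofactor C_{22} = 1 * -7 = -7

-7


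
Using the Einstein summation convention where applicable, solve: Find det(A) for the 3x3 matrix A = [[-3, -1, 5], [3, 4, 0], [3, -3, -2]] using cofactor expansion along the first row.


Expanding along the first row, det(A) = a11*M_11 - a12*M_12 + a13*M_13, where M_1j is the (1,j) minor.
Minor M_11 = 4*-2 - 0*-3 = -8
Minor M_12 = 3*-2 - 0*3 = -6
Minor M_13 = 3*-3 - 4*3 = -21
det = -3*(-8) - -1*(-6) + 5*(-21)
    = 24 - 6 + -105
    = -87

-87


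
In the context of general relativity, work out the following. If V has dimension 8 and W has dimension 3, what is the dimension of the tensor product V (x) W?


The dimension of a tensor product is the product of dimensions.
dim(V) = 8, dim(W) = 3
dim(V (x) W) = 8 * 3 = 24

24


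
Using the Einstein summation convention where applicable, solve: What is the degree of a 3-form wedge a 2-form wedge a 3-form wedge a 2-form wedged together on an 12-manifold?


The degree of a wedge product is the sum of the degrees of the individual forms.
Degrees: 3, 2, 3, 2
Total degree = 3 + 2 + 3 + 2 = 10

10


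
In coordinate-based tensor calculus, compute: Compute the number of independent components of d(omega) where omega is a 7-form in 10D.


The exterior derivative of a p-form is a (p+1)-form.
Its number of independent components is C(n, p+1).
n = 10, p+1 = 8
C(10, 8) = 45

45


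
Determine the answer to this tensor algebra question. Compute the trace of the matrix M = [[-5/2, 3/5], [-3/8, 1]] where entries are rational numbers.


The trace is the sum of diagonal entries.
Diagonal: M[1,1] = -5/2, M[2,2] = 1
Tr(M) = -5/2 + 1
Computing step by step:
After adding M[1,1]: -5/2
After adding M[2,2]: -3/2
Tr(M) = -3/2

-3/2


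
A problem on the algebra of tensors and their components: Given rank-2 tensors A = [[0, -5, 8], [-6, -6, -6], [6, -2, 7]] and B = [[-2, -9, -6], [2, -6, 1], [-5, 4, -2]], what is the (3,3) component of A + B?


Tensor addition is component-wise: (A + B)_{ij} = A_{ij} + B_{ij}.
A_{33} = 7
B_{33} = -2
(A + B)_{33} = 7 + -2 = 5

5


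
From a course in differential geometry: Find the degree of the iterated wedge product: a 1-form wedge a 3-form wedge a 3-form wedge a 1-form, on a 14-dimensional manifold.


The degree of a wedge product is the sum of the degrees of the individual forms.
Degrees: 1, 3, 3, 1
Total degree = 1 + 3 + 3 + 1 = 8

8


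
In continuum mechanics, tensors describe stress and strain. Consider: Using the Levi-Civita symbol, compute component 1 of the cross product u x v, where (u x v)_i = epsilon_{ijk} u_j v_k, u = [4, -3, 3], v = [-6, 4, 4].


(u x v)_1 = sum_{j,k} epsilon_{1jk} u_j v_k. Only permutations of (1,2,3) contribute; the two non-zero terms are:
eps_{123} u_2 v_3 = 1 * -3 * 4 = -12
eps_{132} u_3 v_2 = -1 * 3 * 4 = -12
(u x v)_1 = -24

-24


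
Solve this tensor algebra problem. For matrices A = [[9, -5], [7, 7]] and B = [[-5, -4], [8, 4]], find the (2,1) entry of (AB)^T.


(AB)^T_{ij} = (AB)_{ji} = sum_k A_{jk} B_{ki}.
For i=2, j=1 we need (AB)_{12}:
A_{11} * B_{12} = 9 * -4 = -36
A_{12} * B_{22} = -5 * 4 = -20
Sum = -36 + -20 = -56

-56


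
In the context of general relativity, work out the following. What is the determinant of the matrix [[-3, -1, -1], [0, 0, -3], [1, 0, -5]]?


Expanding along the first row, det(A) = a11*M_11 - a12*M_12 + a13*M_13, where M_1j is the (1,j) minor.
Minor M_11 = 0*-5 - -3*0 = 0
Minor M_12 = 0*-5 - -3*1 = 3
Minor M_13 = 0*0 - 0*1 = 0
det = -3*(0) - -1*(3) + -1*(0)
    = 0 - -3 + 0
    = 3

3


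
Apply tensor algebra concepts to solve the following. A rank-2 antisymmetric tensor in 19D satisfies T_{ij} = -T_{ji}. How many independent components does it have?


An antisymmetric rank-2 tensor satisfies A_{ij} = -A_{ji}, so diagonal entries are zero.
The independent components are the upper-triangular entries: C(n, 2) = n(n-1)/2.
n = 19
C(19, 2) = 19 * 18 / 2 = 342 / 2 = 171

171


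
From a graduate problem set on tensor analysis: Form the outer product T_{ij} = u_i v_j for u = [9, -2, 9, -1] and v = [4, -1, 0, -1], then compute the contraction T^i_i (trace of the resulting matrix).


The outer product gives T_{ij} = u_i v_j.
The trace (contraction) is Tr(T) = sum_i T_{ii} = sum_i u_i v_i.
Diagonal entries:
T_{11} = u_1 * v_1 = 9 * 4 = 36
T_{22} = u_2 * v_2 = -2 * -1 = 2
T_{33} = u_3 * v_3 = 9 * 0 = 0
T_{44} = u_4 * v_4 = -1 * -1 = 1
Tr(T) = 36 + 2 + 0 + 1 = 39

39


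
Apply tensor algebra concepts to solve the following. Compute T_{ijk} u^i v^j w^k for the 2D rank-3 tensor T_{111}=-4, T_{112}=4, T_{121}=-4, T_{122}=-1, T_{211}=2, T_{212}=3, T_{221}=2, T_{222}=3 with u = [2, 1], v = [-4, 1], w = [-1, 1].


S = sum over i,j,k of T_{ijk} u_i v_j w_k. Expanding all 8 terms:
T_{111}*u_1*v_1*w_1 = -4*2*-4*-1 = -32  (running total: -32)
T_{112}*u_1*v_1*w_2 = 4*2*-4*1 = -32  (running total: -64)
T_{121}*u_1*v_2*w_1 = -4*2*1*-1 = 8  (running total: -56)
T_{122}*u_1*v_2*w_2 = -1*2*1*1 = -2  (running total: -58)
T_{211}*u_2*v_1*w_1 = 2*1*-4*-1 = 8  (running total: -50)
T_{212}*u_2*v_1*w_2 = 3*1*-4*1 = -12  (running total: -62)
T_{221}*u_2*v_2*w_1 = 2*1*1*-1 = -2  (running total: -64)
T_{222}*u_2*v_2*w_2 = 3*1*1*1 = 3  (running total: -61)
S = -61

-61


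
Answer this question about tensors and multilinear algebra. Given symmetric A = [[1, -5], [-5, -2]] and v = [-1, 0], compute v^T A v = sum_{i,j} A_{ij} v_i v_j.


First compute Av:
(Av)_1 = 1*-1 + -5*0 = -1
(Av)_2 = -5*-1 + -2*0 = 5
Av = [-1, 5]
Then v^T (Av) = -1*-1 + 0*5
= 1 + 0 = 1

1


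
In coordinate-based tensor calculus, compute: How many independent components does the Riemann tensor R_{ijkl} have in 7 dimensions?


The Riemann tensor in d dimensions has d^2(d^2 - 1)/12 independent components.
d = 7, so d^2 = 49
d^2 - 1 = 48
d^2(d^2 - 1) = 49 * 48 = 2352
Divide by 12: 2352 / 12 = 196

196


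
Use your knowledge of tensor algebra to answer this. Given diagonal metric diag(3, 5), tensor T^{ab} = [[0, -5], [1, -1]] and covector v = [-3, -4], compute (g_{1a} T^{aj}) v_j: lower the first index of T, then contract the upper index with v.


Step 1: lower the first index. For a diagonal metric, g_{ia} T^{aj} = g_{ii} T^{ij} (no sum on i).
g_{11} = 3
S_1{}^1 = 3 * T^{11} = 3 * 0 = 0
S_1{}^2 = 3 * T^{12} = 3 * -5 = -15
Step 2: contract S_1{}^j with v_j.
S_1{}^1 * v_1 = 0 * -3 = 0
S_1{}^2 * v_2 = -15 * -4 = 60
Result = 0 + 60 = 60

60


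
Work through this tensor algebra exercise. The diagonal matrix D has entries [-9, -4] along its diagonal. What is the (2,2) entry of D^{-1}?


For a diagonal matrix, the inverse has entries (D^{-1})_{ii} = 1/d_{ii}.
The diagonal entries are: d_{11} = -9, d_{22} = -4
We need (D^{-1})_{22} = 1/d_{22} = 1/-4 = -1/4

-1/4


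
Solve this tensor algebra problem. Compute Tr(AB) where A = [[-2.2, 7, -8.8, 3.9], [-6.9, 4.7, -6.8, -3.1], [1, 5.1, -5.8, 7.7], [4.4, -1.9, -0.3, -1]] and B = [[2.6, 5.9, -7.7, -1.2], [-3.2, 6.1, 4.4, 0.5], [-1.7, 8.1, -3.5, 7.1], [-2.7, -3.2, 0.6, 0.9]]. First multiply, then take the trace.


Tr(AB) = sum_i (AB)_{ii} where (AB)_{ii} = sum_k A_{ik} B_{ki}.
(AB)_{11} = -2.2*2.6 + 7*-3.2 + -8.8*-1.7 + 3.9*-2.7 = -23.69
(AB)_{22} = -6.9*5.9 + 4.7*6.1 + -6.8*8.1 + -3.1*-3.2 = -57.2
(AB)_{33} = 1*-7.7 + 5.1*4.4 + -5.8*-3.5 + 7.7*0.6 = 39.66
(AB)_{44} = 4.4*-1.2 + -1.9*0.5 + -0.3*7.1 + -1*0.9 = -9.26
Tr(AB) = -23.69 + -57.2 + 39.66 + -9.26 = -50.49

-50.49


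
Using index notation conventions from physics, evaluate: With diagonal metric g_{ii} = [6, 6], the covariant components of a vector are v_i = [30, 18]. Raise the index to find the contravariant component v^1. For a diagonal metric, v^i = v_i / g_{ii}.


To raise an index with a diagonal metric: v^i = v_i / g_{ii}.
For index 1: v_1 = 30, g_{11} = 6
v^1 = 30 / 6 = 5

5


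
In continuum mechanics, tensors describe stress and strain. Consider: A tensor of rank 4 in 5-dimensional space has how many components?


The number of components of a rank-r tensor in d dimensions is d^r.
Here d = 5 and r = 4.
5^4 = 625

625


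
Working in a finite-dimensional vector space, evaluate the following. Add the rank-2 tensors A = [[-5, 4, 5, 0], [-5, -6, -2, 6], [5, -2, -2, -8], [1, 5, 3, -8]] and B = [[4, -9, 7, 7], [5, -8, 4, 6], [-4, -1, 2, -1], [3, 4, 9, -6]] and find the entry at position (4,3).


Tensor addition is component-wise: (A + B)_{ij} = A_{ij} + B_{ij}.
A_{43} = 3
B_{43} = 9
(A + B)_{43} = 3 + 9 = 12

12


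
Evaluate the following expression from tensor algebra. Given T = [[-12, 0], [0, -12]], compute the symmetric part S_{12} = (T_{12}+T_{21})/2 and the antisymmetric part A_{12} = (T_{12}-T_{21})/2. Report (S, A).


T_{12} = 0
T_{21} = 0
S_{12} = (0 + 0)/2 = 0/2 = 0
A_{12} = (0 - 0)/2 = 0/2 = 0
Check: S + A = 0 + 0 = 0 = T_{12}.

(0, 0)


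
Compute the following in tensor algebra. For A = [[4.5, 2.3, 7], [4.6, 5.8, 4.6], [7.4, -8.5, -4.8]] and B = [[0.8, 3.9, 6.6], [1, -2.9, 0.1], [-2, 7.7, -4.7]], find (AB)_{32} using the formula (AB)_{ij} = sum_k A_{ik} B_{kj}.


(AB)_{ij} = sum_k A_{ik} B_{kj}.
For i=3, j=2:
A_{31} * B_{12} = 7.4 * 3.9 = 28.86
A_{32} * B_{22} = -8.5 * -2.9 = 24.65
A_{33} * B_{32} = -4.8 * 7.7 = -36.96
Sum = 28.86 + 24.65 + -36.96 = 16.55

16.55


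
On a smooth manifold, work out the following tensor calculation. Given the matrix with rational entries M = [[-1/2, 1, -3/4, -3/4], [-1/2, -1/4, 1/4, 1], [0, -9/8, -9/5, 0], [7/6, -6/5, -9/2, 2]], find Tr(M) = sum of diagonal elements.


The trace is the sum of diagonal entries.
Diagonal: M[1,1] = -1/2, M[2,2] = -1/4, M[3,3] = -9/5, M[4,4] = 2
Tr(M) = -1/2 + -1/4 + -9/5 + 2
Computing step by step:
After adding M[1,1]: -1/2
After adding M[2,2]: -3/4
After adding M[3,3]: -51/20
After adding M[4,4]: -11/20
Tr(M) = -11/20

-11/20


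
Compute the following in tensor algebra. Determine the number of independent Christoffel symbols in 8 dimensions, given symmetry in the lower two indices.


Christoffel symbols Gamma^k_{ij} are symmetric in i,j, so there are d * d(d+1)/2 independent symbols.
d = 8
d(d+1)/2 = 8 * 9 / 2 = 36
Total = 8 * 36 = 288

288


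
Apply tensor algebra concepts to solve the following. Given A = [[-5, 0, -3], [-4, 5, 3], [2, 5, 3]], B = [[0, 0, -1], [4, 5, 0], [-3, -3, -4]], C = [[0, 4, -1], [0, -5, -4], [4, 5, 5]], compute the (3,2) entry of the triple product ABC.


(ABC)_{32} = sum_m (AB)_{3m} C_{m2}. First compute row 3 of AB.
(AB)_{31} = 2*0 + 5*4 + 3*-3 = 11
(AB)_{32} = 2*0 + 5*5 + 3*-3 = 16
(AB)_{33} = 2*-1 + 5*0 + 3*-4 = -14
Now contract with column 2 of C:
(AB)_{31} * C_{12} = 11 * 4 = 44
(AB)_{32} * C_{22} = 16 * -5 = -80
(AB)_{33} * C_{32} = -14 * 5 = -70
(ABC)_{32} = 44 + -80 + -70 = -106

-106


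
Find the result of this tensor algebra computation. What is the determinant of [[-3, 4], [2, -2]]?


For a 2x2 matrix [[a, b], [c, d]], det = a*d - b*c.
a = -3, b = 4, c = 2, d = -2
a*d = -3 * -2 = 6
b*c = 4 * 2 = 8
det = 6 - 8 = -2

-2


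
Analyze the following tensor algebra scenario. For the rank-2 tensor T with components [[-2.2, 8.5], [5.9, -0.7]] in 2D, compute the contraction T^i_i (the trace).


The contraction (trace) of a rank-2 tensor is the sum of its diagonal elements.
Diagonal entries: A[1,1] = -2.2, A[2,2] = -0.7
Tr(A) = -2.2 + -0.7 = -2.9

-2.9


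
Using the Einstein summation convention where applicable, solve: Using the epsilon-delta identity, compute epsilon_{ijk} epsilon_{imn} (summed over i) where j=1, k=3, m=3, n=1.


Using the identity: epsilon_{ijk} epsilon_{imn} = delta_{jm} delta_{kn} - delta_{jn} delta_{km}.
delta_{13} = 0
delta_{31} = 0
delta_{11} = 1
delta_{33} = 1
Result = 0 * 0 - 1 * 1 = 0 - 1 = -1

-1


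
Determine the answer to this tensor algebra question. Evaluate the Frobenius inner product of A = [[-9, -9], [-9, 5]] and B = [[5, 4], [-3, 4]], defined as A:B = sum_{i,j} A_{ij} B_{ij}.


A:B = sum over all i,j of A_{ij} * B_{ij}.
Row 1: -9*5=-45, -9*4=-36 => row sum = -81
Row 2: -9*-3=27, 5*4=20 => row sum = 47
Total = -81 + 47 = -34

-34


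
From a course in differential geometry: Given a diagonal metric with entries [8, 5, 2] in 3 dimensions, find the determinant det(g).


For a diagonal metric, the determinant is the product of diagonal entries.
Diagonal entries: 8, 5, 2
det(g) = 8 * 5 * 2 = 80

80


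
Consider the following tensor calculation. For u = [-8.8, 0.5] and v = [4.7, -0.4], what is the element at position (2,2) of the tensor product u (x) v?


The outer product entry T_{ij} = u_i * v_j.
We need i=2, j=2.
u_2 = 0.5, v_2 = -0.4
T_{2,2} = 0.5 * -0.4 = -0.2

-0.2


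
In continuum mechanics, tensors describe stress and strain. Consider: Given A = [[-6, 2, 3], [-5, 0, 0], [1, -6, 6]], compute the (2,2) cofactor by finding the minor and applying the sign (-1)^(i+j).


To find cofactor C_{22}, delete row 2 and column 2.
The resulting 2x2 submatrix is: [[-6, 3], [1, 6]]
Minor M_{22} = -6*6 - 3*1
  = -36 - 3 = -39
Sign = (-1)^(2+2) = (-1)^4 = 1
Cofactor C_{22} = 1 * -39 = -39

-39


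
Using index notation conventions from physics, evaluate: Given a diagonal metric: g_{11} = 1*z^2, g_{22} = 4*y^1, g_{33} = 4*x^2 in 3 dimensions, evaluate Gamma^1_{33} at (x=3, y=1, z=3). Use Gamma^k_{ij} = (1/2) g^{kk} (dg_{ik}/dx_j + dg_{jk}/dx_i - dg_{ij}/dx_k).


For a diagonal metric, Gamma^k_{ij} = (1/2) g^{kk} (dg_{ik}/dx_j + dg_{jk}/dx_i - dg_{ij}/dx_k).
The metric is diagonal, so g_{ab} = 0 for a != b.
At the given point: g_{11} = 9, g_{22} = 4, g_{33} = 36
g^{11} = 1/9
dg_{31}/dx_3 = 0 (off-diagonal)
dg_{31}/dx_3 = 0 (off-diagonal)
dg_{33}/dx_1 = dg_{33}/dx_1 = 24
Numerator = 0 + 0 - 24 = -24
Gamma^1_{33} = -24 / (2 * 9) = -4/3

-4/3


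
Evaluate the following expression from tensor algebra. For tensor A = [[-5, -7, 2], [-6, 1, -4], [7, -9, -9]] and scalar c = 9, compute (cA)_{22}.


Scalar multiplication: (cA)_{ij} = c * A_{ij}.
c = 9
A_{22} = 1
(cA)_{22} = 9 * 1 = 9

9


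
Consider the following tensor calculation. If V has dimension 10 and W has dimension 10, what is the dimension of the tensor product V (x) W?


The dimension of a tensor product is the product of dimensions.
dim(V) = 10, dim(W) = 10
dim(V (x) W) = 10 * 10 = 100

100


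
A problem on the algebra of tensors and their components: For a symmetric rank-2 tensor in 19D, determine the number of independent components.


A symmetric rank-2 tensor in d dimensions has d(d+1)/2 independent components.
d = 19
d(d+1)/2 = 19 * 20 / 2 = 380 / 2 = 190

190


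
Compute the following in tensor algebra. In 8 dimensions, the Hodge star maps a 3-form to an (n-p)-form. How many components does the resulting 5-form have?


The Hodge dual of a p-form on an n-dimensional manifold is an (n-p)-form.
n = 8, p = 3, so dual degree = 8 - 3 = 5
The number of components is C(n, n-p) = C(8, 5) = 56

56


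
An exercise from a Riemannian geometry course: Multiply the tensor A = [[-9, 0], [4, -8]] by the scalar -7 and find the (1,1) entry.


Scalar multiplication: (cA)_{ij} = c * A_{ij}.
c = -7
A_{11} = -9
(cA)_{11} = -7 * -9 = 63

63


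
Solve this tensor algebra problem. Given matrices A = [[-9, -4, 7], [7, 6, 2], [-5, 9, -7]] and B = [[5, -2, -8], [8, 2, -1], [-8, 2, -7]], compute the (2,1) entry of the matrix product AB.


(AB)_{ij} = sum_k A_{ik} B_{kj}.
For i=2, j=1:
A_{21} * B_{11} = 7 * 5 = 35
A_{22} * B_{21} = 6 * 8 = 48
A_{23} * B_{31} = 2 * -8 = -16
Sum = 35 + 48 + -16 = 67

67


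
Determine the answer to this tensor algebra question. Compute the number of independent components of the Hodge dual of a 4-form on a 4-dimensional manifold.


The Hodge dual of a p-form on an n-dimensional manifold is an (n-p)-form.
n = 4, p = 4, so dual degree = 4 - 4 = 0
The number of components is C(n, n-p) = C(4, 0) = 1

1


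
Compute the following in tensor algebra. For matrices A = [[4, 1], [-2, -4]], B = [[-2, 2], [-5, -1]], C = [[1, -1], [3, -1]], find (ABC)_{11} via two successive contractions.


(ABC)_{11} = sum_m (AB)_{1m} C_{m1}. First compute row 1 of AB.
(AB)_{11} = 4*-2 + 1*-5 = -13
(AB)_{12} = 4*2 + 1*-1 = 7
Now contract with column 1 of C:
(AB)_{11} * C_{11} = -13 * 1 = -13
(AB)_{12} * C_{21} = 7 * 3 = 21
(ABC)_{11} = -13 + 21 = 8

8


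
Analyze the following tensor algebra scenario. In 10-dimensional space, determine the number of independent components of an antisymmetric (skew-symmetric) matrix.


An antisymmetric rank-2 tensor satisfies A_{ij} = -A_{ji}, so diagonal entries are zero.
The independent components are the upper-triangular entries: C(n, 2) = n(n-1)/2.
n = 10
C(10, 2) = 10 * 9 / 2 = 90 / 2 = 45

45


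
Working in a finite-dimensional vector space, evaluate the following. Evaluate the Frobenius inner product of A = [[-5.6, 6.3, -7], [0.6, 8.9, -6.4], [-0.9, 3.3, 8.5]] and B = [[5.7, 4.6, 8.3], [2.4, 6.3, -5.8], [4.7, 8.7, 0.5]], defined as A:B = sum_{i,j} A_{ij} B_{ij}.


A:B = sum over all i,j of A_{ij} * B_{ij}.
Row 1: -5.6*5.7=-31.92, 6.3*4.6=28.98, -7*8.3=-58.1 => row sum = -61.04
Row 2: 0.6*2.4=1.44, 8.9*6.3=56.07, -6.4*-5.8=37.12 => row sum = 94.63
Row 3: -0.9*4.7=-4.23, 3.3*8.7=28.71, 8.5*0.5=4.25 => row sum = 28.73
Total = -61.04 + 94.63 + 28.73 = 62.32

62.32


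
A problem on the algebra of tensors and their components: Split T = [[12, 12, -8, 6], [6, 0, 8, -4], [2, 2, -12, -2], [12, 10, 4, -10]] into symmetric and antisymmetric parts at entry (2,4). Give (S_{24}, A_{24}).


T_{24} = -4
T_{42} = 10
S_{24} = (-4 + 10)/2 = 6/2 = 3
A_{24} = (-4 - 10)/2 = -14/2 = -7
Check: S + A = 3 + -7 = -4 = T_{24}.

(3, -7)


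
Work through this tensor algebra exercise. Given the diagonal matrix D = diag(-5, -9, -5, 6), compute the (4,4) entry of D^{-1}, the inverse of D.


For a diagonal matrix, the inverse has entries (D^{-1})_{ii} = 1/d_{ii}.
The diagonal entries are: d_{11} = -5, d_{22} = -9, d_{33} = -5, d_{44} = 6
We need (D^{-1})_{44} = 1/d_{44} = 1/6 = 1/6

1/6


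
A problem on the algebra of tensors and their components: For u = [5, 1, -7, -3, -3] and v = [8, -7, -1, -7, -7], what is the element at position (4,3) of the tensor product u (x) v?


The outer product entry T_{ij} = u_i * v_j.
We need i=4, j=3.
u_4 = -3, v_3 = -1
T_{4,3} = -3 * -1 = 3

3


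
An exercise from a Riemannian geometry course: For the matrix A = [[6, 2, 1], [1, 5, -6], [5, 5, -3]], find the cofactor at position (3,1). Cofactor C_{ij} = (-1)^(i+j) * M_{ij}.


To find cofactor C_{31}, delete row 3 and column 1.
The resulting 2x2 submatrix is: [[2, 1], [5, -6]]
Minor M_{31} = 2*-6 - 1*5
  = -12 - 5 = -17
Sign = (-1)^(3+1) = (-1)^4 = 1
Cofactor C_{31} = 1 * -17 = -17

-17


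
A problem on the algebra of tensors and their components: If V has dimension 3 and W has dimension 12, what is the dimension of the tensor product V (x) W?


The dimension of a tensor product is the product of dimensions.
dim(V) = 3, dim(W) = 12
dim(V (x) W) = 3 * 12 = 36

36


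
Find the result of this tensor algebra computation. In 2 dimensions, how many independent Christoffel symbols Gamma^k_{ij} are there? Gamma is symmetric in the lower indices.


Christoffel symbols Gamma^k_{ij} are symmetric in i,j, so there are d * d(d+1)/2 independent symbols.
d = 2
d(d+1)/2 = 2 * 3 / 2 = 3
Total = 2 * 3 = 6

6


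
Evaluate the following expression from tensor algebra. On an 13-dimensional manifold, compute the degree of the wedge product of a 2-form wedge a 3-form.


The degree of a wedge product is the sum of the degrees of the individual forms.
Degrees: 2, 3
Total degree = 2 + 3 = 5

5


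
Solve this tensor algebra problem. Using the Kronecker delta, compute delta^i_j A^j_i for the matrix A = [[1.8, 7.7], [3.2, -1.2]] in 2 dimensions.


The contraction (trace) of a rank-2 tensor is the sum of its diagonal elements.
Diagonal entries: A[1,1] = 1.8, A[2,2] = -1.2
Tr(A) = 1.8 + -1.2 = 0.6

0.6


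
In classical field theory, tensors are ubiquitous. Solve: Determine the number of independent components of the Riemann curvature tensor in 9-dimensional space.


The Riemann tensor in d dimensions has d^2(d^2 - 1)/12 independent components.
d = 9, so d^2 = 81
d^2 - 1 = 80
d^2(d^2 - 1) = 81 * 80 = 6480
Divide by 12: 6480 / 12 = 540

540


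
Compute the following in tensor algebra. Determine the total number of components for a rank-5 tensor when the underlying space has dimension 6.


The number of components of a rank-r tensor in d dimensions is d^r.
Here d = 6 and r = 5.
6^5 = 7776

7776


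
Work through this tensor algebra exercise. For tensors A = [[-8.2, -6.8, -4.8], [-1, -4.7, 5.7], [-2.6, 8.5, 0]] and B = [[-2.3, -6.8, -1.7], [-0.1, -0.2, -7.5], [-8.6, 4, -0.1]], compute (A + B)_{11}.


Tensor addition is component-wise: (A + B)_{ij} = A_{ij} + B_{ij}.
A_{11} = -8.2
B_{11} = -2.3
(A + B)_{11} = -8.2 + -2.3 = -10.5

-10.5


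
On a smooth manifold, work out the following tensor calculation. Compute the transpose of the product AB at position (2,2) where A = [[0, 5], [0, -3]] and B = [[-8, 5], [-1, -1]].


(AB)^T_{ij} = (AB)_{ji} = sum_k A_{jk} B_{ki}.
For i=2, j=2 we need (AB)_{22}:
A_{21} * B_{12} = 0 * 5 = 0
A_{22} * B_{22} = -3 * -1 = 3
Sum = 0 + 3 = 3

3


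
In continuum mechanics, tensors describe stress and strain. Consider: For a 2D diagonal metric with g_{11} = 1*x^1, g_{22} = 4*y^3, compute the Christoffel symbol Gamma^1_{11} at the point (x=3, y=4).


For a diagonal metric, Gamma^k_{ij} = (1/2) g^{kk} (dg_{ik}/dx_j + dg_{jk}/dx_i - dg_{ij}/dx_k).
The metric is diagonal, so g_{ab} = 0 for a != b.
At the given point: g_{11} = 3, g_{22} = 256
g^{11} = 1/3
dg_{11}/dx_1 = dg_{11}/dx_1 = 1
dg_{11}/dx_1 = dg_{11}/dx_1 = 1
dg_{11}/dx_1 = dg_{11}/dx_1 = 1
Numerator = 1 + 1 - 1 = 1
Gamma^1_{11} = 1 / (2 * 3) = 1/6

1/6


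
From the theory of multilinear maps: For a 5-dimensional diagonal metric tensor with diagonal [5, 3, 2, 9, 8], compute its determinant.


For a diagonal metric, the determinant is the product of diagonal entries.
Diagonal entries: 5, 3, 2, 9, 8
det(g) = 5 * 3 * 2 * 9 * 8 = 2160

2160


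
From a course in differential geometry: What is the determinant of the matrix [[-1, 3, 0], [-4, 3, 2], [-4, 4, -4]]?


Expanding along the first row, det(A) = a11*M_11 - a12*M_12 + a13*M_13, where M_1j is the (1,j) minor.
Minor M_11 = 3*-4 - 2*4 = -20
Minor M_12 = -4*-4 - 2*-4 = 24
Minor M_13 = -4*4 - 3*-4 = -4
det = -1*(-20) - 3*(24) + 0*(-4)
    = 20 - 72 + 0
    = -52

-52


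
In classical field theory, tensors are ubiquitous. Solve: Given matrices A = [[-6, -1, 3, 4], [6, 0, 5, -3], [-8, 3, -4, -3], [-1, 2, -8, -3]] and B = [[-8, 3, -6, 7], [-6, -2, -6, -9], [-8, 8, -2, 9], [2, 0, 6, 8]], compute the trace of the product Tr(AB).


Tr(AB) = sum_i (AB)_{ii} where (AB)_{ii} = sum_k A_{ik} B_{ki}.
(AB)_{11} = -6*-8 + -1*-6 + 3*-8 + 4*2 = 38
(AB)_{22} = 6*3 + 0*-2 + 5*8 + -3*0 = 58
(AB)_{33} = -8*-6 + 3*-6 + -4*-2 + -3*6 = 20
(AB)_{44} = -1*7 + 2*-9 + -8*9 + -3*8 = -121
Tr(AB) = 38 + 58 + 20 + -121 = -5

-5


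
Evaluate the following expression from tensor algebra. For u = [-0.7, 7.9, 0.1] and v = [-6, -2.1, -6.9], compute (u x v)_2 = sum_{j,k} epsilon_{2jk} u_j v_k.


(u x v)_2 = sum_{j,k} epsilon_{2jk} u_j v_k. Only permutations of (1,2,3) contribute; the two non-zero terms are:
eps_{213} u_1 v_3 = -1 * -0.7 * -6.9 = -4.83
eps_{231} u_3 v_1 = 1 * 0.1 * -6 = -0.6
(u x v)_2 = -5.43

-5.43


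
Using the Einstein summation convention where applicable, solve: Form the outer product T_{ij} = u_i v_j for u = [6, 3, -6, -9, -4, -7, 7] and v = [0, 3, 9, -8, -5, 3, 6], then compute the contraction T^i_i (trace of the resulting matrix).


The outer product gives T_{ij} = u_i v_j.
The trace (contraction) is Tr(T) = sum_i T_{ii} = sum_i u_i v_i.
Diagonal entries:
T_{11} = u_1 * v_1 = 6 * 0 = 0
T_{22} = u_2 * v_2 = 3 * 3 = 9
T_{33} = u_3 * v_3 = -6 * 9 = -54
T_{44} = u_4 * v_4 = -9 * -8 = 72
T_{55} = u_5 * v_5 = -4 * -5 = 20
T_{66} = u_6 * v_6 = -7 * 3 = -21
T_{77} = u_7 * v_7 = 7 * 6 = 42
Tr(T) = 0 + 9 + -54 + 72 + 20 + -21 + 42 = 68

68


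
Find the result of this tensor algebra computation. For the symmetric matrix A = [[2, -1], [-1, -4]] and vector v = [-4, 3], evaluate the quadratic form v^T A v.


First compute Av:
(Av)_1 = 2*-4 + -1*3 = -11
(Av)_2 = -1*-4 + -4*3 = -8
Av = [-11, -8]
Then v^T (Av) = -4*-11 + 3*-8
= 44 + -24 = 20

20


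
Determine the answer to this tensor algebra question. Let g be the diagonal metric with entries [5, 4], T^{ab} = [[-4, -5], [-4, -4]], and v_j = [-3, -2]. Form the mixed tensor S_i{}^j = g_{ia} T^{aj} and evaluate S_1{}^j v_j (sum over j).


Step 1: lower the first index. For a diagonal metric, g_{ia} T^{aj} = g_{ii} T^{ij} (no sum on i).
g_{11} = 5
S_1{}^1 = 5 * T^{11} = 5 * -4 = -20
S_1{}^2 = 5 * T^{12} = 5 * -5 = -25
Step 2: contract S_1{}^j with v_j.
S_1{}^1 * v_1 = -20 * -3 = 60
S_1{}^2 * v_2 = -25 * -2 = 50
Result = 60 + 50 = 110

110


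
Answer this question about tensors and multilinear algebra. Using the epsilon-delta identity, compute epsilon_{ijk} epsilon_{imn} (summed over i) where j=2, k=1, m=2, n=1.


Using the identity: epsilon_{ijk} epsilon_{imn} = delta_{jm} delta_{kn} - delta_{jn} delta_{km}.
delta_{22} = 1
delta_{11} = 1
delta_{21} = 0
delta_{12} = 0
Result = 1 * 1 - 0 * 0 = 1 - 0 = 1

1


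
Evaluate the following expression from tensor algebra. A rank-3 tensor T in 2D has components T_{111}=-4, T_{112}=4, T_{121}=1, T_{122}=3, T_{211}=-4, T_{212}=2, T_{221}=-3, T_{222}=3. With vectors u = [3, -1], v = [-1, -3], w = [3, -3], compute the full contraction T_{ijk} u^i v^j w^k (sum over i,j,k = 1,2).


S = sum over i,j,k of T_{ijk} u_i v_j w_k. Expanding all 8 terms:
T_{111}*u_1*v_1*w_1 = -4*3*-1*3 = 36  (running total: 36)
T_{112}*u_1*v_1*w_2 = 4*3*-1*-3 = 36  (running total: 72)
T_{121}*u_1*v_2*w_1 = 1*3*-3*3 = -27  (running total: 45)
T_{122}*u_1*v_2*w_2 = 3*3*-3*-3 = 81  (running total: 126)
T_{211}*u_2*v_1*w_1 = -4*-1*-1*3 = -12  (running total: 114)
T_{212}*u_2*v_1*w_2 = 2*-1*-1*-3 = -6  (running total: 108)
T_{221}*u_2*v_2*w_1 = -3*-1*-3*3 = -27  (running total: 81)
T_{222}*u_2*v_2*w_2 = 3*-1*-3*-3 = -27  (running total: 54)
S = 54

54


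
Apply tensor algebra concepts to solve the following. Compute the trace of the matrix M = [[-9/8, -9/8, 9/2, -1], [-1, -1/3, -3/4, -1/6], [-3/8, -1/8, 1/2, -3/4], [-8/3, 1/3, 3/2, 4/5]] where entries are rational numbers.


The trace is the sum of diagonal entries.
Diagonal: M[1,1] = -9/8, M[2,2] = -1/3, M[3,3] = 1/2, M[4,4] = 4/5
Tr(M) = -9/8 + -1/3 + 1/2 + 4/5
Computing step by step:
After adding M[1,1]: -9/8
After adding M[2,2]: -35/24
After adding M[3,3]: -23/24
After adding M[4,4]: -19/120
Tr(M) = -19/120

-19/120


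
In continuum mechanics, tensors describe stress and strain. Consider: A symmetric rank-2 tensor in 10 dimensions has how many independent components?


A symmetric rank-2 tensor in d dimensions has d(d+1)/2 independent components.
d = 10
d(d+1)/2 = 10 * 11 / 2 = 110 / 2 = 55

55


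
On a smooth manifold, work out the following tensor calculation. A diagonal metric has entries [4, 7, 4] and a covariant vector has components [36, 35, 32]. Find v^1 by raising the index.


To raise an index with a diagonal metric: v^i = v_i / g_{ii}.
For index 1: v_1 = 36, g_{11} = 4
v^1 = 36 / 4 = 9

9


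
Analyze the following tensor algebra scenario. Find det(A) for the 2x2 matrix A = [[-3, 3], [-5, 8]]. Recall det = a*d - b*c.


For a 2x2 matrix [[a, b], [c, d]], det = a*d - b*c.
a = -3, b = 3, c = -5, d = 8
a*d = -3 * 8 = -24
b*c = 3 * -5 = -15
det = -24 - -15 = -9

-9


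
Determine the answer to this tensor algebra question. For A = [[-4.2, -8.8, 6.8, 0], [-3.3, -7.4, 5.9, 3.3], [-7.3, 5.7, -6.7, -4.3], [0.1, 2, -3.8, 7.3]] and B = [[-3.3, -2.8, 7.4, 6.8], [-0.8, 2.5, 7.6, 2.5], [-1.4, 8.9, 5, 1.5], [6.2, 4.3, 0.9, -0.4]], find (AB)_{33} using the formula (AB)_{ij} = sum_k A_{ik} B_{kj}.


(AB)_{ij} = sum_k A_{ik} B_{kj}.
For i=3, j=3:
A_{31} * B_{13} = -7.3 * 7.4 = -54.02
A_{32} * B_{23} = 5.7 * 7.6 = 43.32
A_{33} * B_{33} = -6.7 * 5 = -33.5
A_{34} * B_{43} = -4.3 * 0.9 = -3.87
Sum = -54.02 + 43.32 + -33.5 + -3.87 = -48.07

-48.07


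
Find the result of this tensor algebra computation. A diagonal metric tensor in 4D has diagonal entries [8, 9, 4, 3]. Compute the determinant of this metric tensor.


For a diagonal metric, the determinant is the product of diagonal entries.
Diagonal entries: 8, 9, 4, 3
det(g) = 8 * 9 * 4 * 3 = 864

864


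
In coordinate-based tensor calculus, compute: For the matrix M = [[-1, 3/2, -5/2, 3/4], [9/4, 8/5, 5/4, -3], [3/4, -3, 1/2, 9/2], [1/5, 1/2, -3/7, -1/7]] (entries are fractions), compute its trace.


The trace is the sum of diagonal entries.
Diagonal: M[1,1] = -1, M[2,2] = 8/5, M[3,3] = 1/2, M[4,4] = -1/7
Tr(M) = -1 + 8/5 + 1/2 + -1/7
Computing step by step:
After adding M[1,1]: -1
After adding M[2,2]: 3/5
After adding M[3,3]: 11/10
After adding M[4,4]: 67/70
Tr(M) = 67/70

67/70


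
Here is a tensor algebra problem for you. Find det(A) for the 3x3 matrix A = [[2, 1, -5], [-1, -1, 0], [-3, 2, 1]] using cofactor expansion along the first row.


Expanding along the first row, det(A) = a11*M_11 - a12*M_12 + a13*M_13, where M_1j is the (1,j) minor.
Minor M_11 = -1*1 - 0*2 = -1
Minor M_12 = -1*1 - 0*-3 = -1
Minor M_13 = -1*2 - -1*-3 = -5
det = 2*(-1) - 1*(-1) + -5*(-5)
    = -2 - -1 + 25
    = 24

24


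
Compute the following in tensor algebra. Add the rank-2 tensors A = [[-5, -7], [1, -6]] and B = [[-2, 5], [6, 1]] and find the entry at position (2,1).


Tensor addition is component-wise: (A + B)_{ij} = A_{ij} + B_{ij}.
A_{21} = 1
B_{21} = 6
(A + B)_{21} = 1 + 6 = 7

7


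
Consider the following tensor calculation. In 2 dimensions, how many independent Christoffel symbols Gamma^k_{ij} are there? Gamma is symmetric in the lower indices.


Christoffel symbols Gamma^k_{ij} are symmetric in i,j, so there are d * d(d+1)/2 independent symbols.
d = 2
d(d+1)/2 = 2 * 3 / 2 = 3
Total = 2 * 3 = 6

6


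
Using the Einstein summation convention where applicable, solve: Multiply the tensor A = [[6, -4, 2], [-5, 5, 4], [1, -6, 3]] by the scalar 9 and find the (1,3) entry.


Scalar multiplication: (cA)_{ij} = c * A_{ij}.
c = 9
A_{13} = 2
(cA)_{13} = 9 * 2 = 18

18


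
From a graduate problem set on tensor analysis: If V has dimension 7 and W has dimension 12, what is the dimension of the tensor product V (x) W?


The dimension of a tensor product is the product of dimensions.
dim(V) = 7, dim(W) = 12
dim(V (x) W) = 7 * 12 = 84

84


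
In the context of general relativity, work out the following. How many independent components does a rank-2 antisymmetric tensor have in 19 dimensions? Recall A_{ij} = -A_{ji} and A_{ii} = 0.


An antisymmetric rank-2 tensor satisfies A_{ij} = -A_{ji}, so diagonal entries are zero.
The independent components are the upper-triangular entries: C(n, 2) = n(n-1)/2.
n = 19
C(19, 2) = 19 * 18 / 2 = 342 / 2 = 171

171


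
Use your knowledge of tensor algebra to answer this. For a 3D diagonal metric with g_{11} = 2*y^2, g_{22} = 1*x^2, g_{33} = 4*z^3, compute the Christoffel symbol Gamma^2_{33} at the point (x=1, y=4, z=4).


For a diagonal metric, Gamma^k_{ij} = (1/2) g^{kk} (dg_{ik}/dx_j + dg_{jk}/dx_i - dg_{ij}/dx_k).
The metric is diagonal, so g_{ab} = 0 for a != b.
At the given point: g_{11} = 32, g_{22} = 1, g_{33} = 256
g^{22} = 1/1
dg_{32}/dx_3 = 0 (off-diagonal)
dg_{32}/dx_3 = 0 (off-diagonal)
dg_{33}/dx_2 = dg_{33}/dx_2 = 0
Numerator = 0 + 0 - 0 = 0
Gamma^2_{33} = 0 / (2 * 1) = 0

0


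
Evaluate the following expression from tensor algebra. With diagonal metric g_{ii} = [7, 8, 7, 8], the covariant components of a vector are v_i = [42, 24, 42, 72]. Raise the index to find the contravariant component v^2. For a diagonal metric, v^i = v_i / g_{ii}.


To raise an index with a diagonal metric: v^i = v_i / g_{ii}.
For index 2: v_2 = 24, g_{22} = 8
v^2 = 24 / 8 = 3

3


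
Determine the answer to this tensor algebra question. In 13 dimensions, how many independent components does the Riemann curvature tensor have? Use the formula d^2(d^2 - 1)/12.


The Riemann tensor in d dimensions has d^2(d^2 - 1)/12 independent components.
d = 13, so d^2 = 169
d^2 - 1 = 168
d^2(d^2 - 1) = 169 * 168 = 28392
Divide by 12: 28392 / 12 = 2366

2366


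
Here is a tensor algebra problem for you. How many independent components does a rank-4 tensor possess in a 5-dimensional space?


The number of components of a rank-r tensor in d dimensions is d^r.
Here d = 5 and r = 4.
5^4 = 625

625


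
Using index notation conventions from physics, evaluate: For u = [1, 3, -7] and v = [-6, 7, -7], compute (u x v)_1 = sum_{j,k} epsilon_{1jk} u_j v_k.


(u x v)_1 = sum_{j,k} epsilon_{1jk} u_j v_k. Only permutations of (1,2,3) contribute; the two non-zero terms are:
eps_{123} u_2 v_3 = 1 * 3 * -7 = -21
eps_{132} u_3 v_2 = -1 * -7 * 7 = 49
(u x v)_1 = 28

28


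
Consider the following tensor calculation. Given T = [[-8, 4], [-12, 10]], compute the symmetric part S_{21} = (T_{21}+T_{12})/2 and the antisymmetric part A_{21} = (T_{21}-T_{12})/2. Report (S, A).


T_{21} = -12
T_{12} = 4
S_{21} = (-12 + 4)/2 = -8/2 = -4
A_{21} = (-12 - 4)/2 = -16/2 = -8
Check: S + A = -4 + -8 = -12 = T_{21}.

(-4, -8)


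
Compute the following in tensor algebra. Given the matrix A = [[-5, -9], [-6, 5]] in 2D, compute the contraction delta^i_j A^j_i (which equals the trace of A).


The contraction (trace) of a rank-2 tensor is the sum of its diagonal elements.
Diagonal entries: A[1,1] = -5, A[2,2] = 5
Tr(A) = -5 + 5 = 0

0


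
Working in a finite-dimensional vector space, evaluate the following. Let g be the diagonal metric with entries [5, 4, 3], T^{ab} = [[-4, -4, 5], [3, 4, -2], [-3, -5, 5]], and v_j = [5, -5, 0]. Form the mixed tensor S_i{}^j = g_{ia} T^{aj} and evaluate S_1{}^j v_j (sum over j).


Step 1: lower the first index. For a diagonal metric, g_{ia} T^{aj} = g_{ii} T^{ij} (no sum on i).
g_{11} = 5
S_1{}^1 = 5 * T^{11} = 5 * -4 = -20
S_1{}^2 = 5 * T^{12} = 5 * -4 = -20
S_1{}^3 = 5 * T^{13} = 5 * 5 = 25
Step 2: contract S_1{}^j with v_j.
S_1{}^1 * v_1 = -20 * 5 = -100
S_1{}^2 * v_2 = -20 * -5 = 100
S_1{}^3 * v_3 = 25 * 0 = 0
Result = -100 + 100 + 0 = 0

0
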